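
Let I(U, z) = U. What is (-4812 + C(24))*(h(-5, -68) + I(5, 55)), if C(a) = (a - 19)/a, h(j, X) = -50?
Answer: 1732245/8 ≈ 2.1653e+5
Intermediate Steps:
C(a) = (-19 + a)/a
(-4812 + C(24))*(h(-5, -68) + I(5, 55)) = (-4812 + (-19 + 24)/24)*(-50 + 5) = (-4812 + (1/24)*5)*(-45) = (-4812 + 5/24)*(-45) = -115483/24*(-45) = 1732245/8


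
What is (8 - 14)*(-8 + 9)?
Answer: -6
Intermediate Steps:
(8 - 14)*(-8 + 9) = -6*1 = -6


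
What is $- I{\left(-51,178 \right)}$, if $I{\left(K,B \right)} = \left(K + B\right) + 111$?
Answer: $-238$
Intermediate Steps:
$I{\left(K,B \right)} = 111 + B + K$ ($I{\left(K,B \right)} = \left(B + K\right) + 111 = 111 + B + K$)
$- I{\left(-51,178 \right)} = - (111 + 178 - 51) = \left(-1\right) 238 = -238$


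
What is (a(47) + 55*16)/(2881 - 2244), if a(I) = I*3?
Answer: 1021/637 ≈ 1.6028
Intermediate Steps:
a(I) = 3*I
(a(47) + 55*16)/(2881 - 2244) = (3*47 + 55*16)/(2881 - 2244) = (141 + 880)/637 = 1021*(1/637) = 1021/637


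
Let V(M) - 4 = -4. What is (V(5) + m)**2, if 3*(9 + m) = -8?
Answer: 1225/9 ≈ 136.11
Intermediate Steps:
m = -35/3 (m = -9 + (1/3)*(-8) = -9 - 8/3 = -35/3 ≈ -11.667)
V(M) = 0 (V(M) = 4 - 4 = 0)
(V(5) + m)**2 = (0 - 35/3)**2 = (-35/3)**2 = 1225/9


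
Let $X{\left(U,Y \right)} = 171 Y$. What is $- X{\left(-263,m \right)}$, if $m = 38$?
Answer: $-6498$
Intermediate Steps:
$- X{\left(-263,m \right)} = - 171 \cdot 38 = \left(-1\right) 6498 = -6498$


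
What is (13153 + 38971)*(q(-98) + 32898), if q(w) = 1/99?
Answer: 169762811972/99 ≈ 1.7148e+9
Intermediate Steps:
q(w) = 1/99
(13153 + 38971)*(q(-98) + 32898) = (13153 + 38971)*(1/99 + 32898) = 52124*(3256903/99) = 169762811972/99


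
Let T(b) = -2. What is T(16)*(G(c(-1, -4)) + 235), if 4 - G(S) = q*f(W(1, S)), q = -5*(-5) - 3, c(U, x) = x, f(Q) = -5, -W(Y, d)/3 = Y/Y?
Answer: -698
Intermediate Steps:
W(Y, d) = -3 (W(Y, d) = -3*Y/Y = -3*1 = -3)
q = 22 (q = 25 - 3 = 22)
G(S) = 114 (G(S) = 4 - 22*(-5) = 4 - 1*(-110) = 4 + 110 = 114)
T(16)*(G(c(-1, -4)) + 235) = -2*(114 + 235) = -2*349 = -698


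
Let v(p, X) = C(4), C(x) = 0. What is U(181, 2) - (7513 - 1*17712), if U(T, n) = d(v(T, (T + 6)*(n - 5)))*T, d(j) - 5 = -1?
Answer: 10923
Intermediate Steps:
v(p, X) = 0
d(j) = 4 (d(j) = 5 - 1 = 4)
U(T, n) = 4*T
U(181, 2) - (7513 - 1*17712) = 4*181 - (7513 - 1*17712) = 724 - (7513 - 17712) = 724 - 1*(-10199) = 724 + 10199 = 10923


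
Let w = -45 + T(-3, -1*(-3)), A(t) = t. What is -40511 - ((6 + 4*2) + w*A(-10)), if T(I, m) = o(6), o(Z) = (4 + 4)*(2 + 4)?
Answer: -40495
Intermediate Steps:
o(Z) = 48 (o(Z) = 8*6 = 48)
T(I, m) = 48
w = 3 (w = -45 + 48 = 3)
-40511 - ((6 + 4*2) + w*A(-10)) = -40511 - ((6 + 4*2) + 3*(-10)) = -40511 - ((6 + 8) - 30) = -40511 - (14 - 30) = -40511 - 1*(-16) = -40511 + 16 = -40495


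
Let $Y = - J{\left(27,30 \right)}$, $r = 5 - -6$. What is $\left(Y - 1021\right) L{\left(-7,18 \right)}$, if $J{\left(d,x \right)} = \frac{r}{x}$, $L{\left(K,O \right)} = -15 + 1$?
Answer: $\frac{214487}{15} \approx 14299.0$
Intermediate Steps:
$r = 11$ ($r = 5 + 6 = 11$)
$L{\left(K,O \right)} = -14$
$J{\left(d,x \right)} = \frac{11}{x}$
$Y = - \frac{11}{30} \approx -0.36667$
$\left(Y - 1021\right) L{\left(-7,18 \right)} = \left(- \frac{11}{30} - 1021\right) \left(-14\right) = \left(- \frac{30641}{30}\right) \left(-14\right) = \frac{214487}{15}$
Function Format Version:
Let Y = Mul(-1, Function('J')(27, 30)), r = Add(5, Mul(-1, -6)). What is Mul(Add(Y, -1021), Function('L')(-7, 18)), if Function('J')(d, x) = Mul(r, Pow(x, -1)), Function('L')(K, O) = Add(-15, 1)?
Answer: Rational(214487, 15) ≈ 14299.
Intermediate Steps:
r = 11 (r = Add(5, 6) = 11)
Function('L')(K, O) = -14
Function('J')(d, x) = Mul(11, Pow(x, -1))
Y = Rational(-11, 30) (Y = Mul(-1, Mul(11, Pow(30, -1))) = Mul(-1, Mul(11, Rational(1, 30))) = Mul(-1, Rational(11, 30)) = Rational(-11, 30) ≈ -0.36667)
Mul(Add(Y, -1021), Function('L')(-7, 18)) = Mul(Add(Rational(-11, 30), -1021), -14) = Mul(Rational(-30641, 30), -14) = Rational(214487, 15)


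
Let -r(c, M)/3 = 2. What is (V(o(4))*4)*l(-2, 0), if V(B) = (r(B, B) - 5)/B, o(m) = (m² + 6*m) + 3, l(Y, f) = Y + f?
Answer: 88/43 ≈ 2.0465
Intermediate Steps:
r(c, M) = -6 (r(c, M) = -3*2 = -6)
o(m) = 3 + m² + 6*m
V(B) = -11/B (V(B) = (-6 - 5)/B = -11/B)
(V(o(4))*4)*l(-2, 0) = (-11/(3 + 4² + 6*4)*4)*(-2 + 0) = (-11/(3 + 16 + 24)*4)*(-2) = (-11/43*4)*(-2) = (-11*1/43*4)*(-2) = -11/43*4*(-2) = -44/43*(-2) = 88/43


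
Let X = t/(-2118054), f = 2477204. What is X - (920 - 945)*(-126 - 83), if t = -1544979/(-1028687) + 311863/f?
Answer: -28201249265994493380797/5397368279779225992 ≈ -5225.0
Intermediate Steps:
t = 4148037572597/2548267551148 (t = -1544979/(-1028687) + 311863/2477204 = -1544979*(-1/1028687) + 311863*(1/2477204) = 1544979/1028687 + 311863/2477204 = 4148037572597/2548267551148 ≈ 1.6278)
X = -4148037572597/5397368279779225992 (X = (4148037572597/2548267551148)/(-2118054) = (4148037572597/2548267551148)*(-1/2118054) = -4148037572597/5397368279779225992 ≈ -7.6853e-7)
X - (920 - 945)*(-126 - 83) = -4148037572597/5397368279779225992 - (920 - 945)*(-126 - 83) = -4148037572597/5397368279779225992 - (-25)*(-209) = -4148037572597/5397368279779225992 - 1*5225 = -4148037572597/5397368279779225992 - 5225 = -28201249265994493380797/5397368279779225992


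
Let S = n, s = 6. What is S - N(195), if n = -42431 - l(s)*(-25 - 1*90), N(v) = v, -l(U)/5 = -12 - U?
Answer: -32276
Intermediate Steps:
l(U) = 60 + 5*U (l(U) = -5*(-12 - U) = 60 + 5*U)
n = -32081 (n = -42431 - (60 + 5*6)*(-25 - 1*90) = -42431 - (60 + 30)*(-25 - 90) = -42431 - 90*(-115) = -42431 - 1*(-10350) = -42431 + 10350 = -32081)
S = -32081
S - N(195) = -32081 - 1*195 = -32081 - 195 = -32276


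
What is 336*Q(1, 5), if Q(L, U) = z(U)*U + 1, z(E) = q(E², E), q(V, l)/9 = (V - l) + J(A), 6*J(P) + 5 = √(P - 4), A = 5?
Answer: 292656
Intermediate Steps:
J(P) = -⅚ + √(-4 + P)/6 (J(P) = -⅚ + √(P - 4)/6 = -⅚ + √(-4 + P)/6)
q(V, l) = -6 - 9*l + 9*V (q(V, l) = 9*((V - l) + (-⅚ + √(-4 + 5)/6)) = 9*((V - l) + (-⅚ + √1/6)) = 9*((V - l) + (-⅚ + (⅙)*1)) = 9*((V - l) + (-⅚ + ⅙)) = 9*((V - l) - ⅔) = 9*(-⅔ + V - l) = -6 - 9*l + 9*V)
z(E) = -6 - 9*E + 9*E²
Q(L, U) = 1 + U*(-6 - 9*U + 9*U²) (Q(L, U) = (-6 - 9*U + 9*U²)*U + 1 = U*(-6 - 9*U + 9*U²) + 1 = 1 + U*(-6 - 9*U + 9*U²))
336*Q(1, 5) = 336*(1 - 3*5*(2 - 3*5² + 3*5)) = 336*(1 - 3*5*(2 - 3*25 + 15)) = 336*(1 - 3*5*(2 - 75 + 15)) = 336*(1 - 3*5*(-58)) = 336*(1 + 870) = 336*871 = 292656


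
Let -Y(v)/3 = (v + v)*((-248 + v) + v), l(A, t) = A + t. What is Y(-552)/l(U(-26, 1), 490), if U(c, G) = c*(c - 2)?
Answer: -746304/203 ≈ -3676.4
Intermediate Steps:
U(c, G) = c*(-2 + c)
Y(v) = -6*v*(-248 + 2*v) (Y(v) = -3*(v + v)*((-248 + v) + v) = -3*2*v*(-248 + 2*v) = -6*v*(-248 + 2*v))
Y(-552)/l(U(-26, 1), 490) = (12*(-552)*(124 - 1*(-552)))/(-26*(-2 - 26) + 490) = (12*(-552)*(124 + 552))/(-26*(-28) + 490) = (12*(-552)*676)/(728 + 490) = -4477824/1218 = -4477824*1/1218 = -746304/203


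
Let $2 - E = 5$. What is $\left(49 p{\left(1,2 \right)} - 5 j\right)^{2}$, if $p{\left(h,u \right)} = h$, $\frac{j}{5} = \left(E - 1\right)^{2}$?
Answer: $123201$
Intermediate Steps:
$E = -3$ ($E = 2 - 5 = -3$)
$j = 80$ ($j = 5 \left(-3 - 1\right)^{2} = 5 \left(-4\right)^{2} = 5 \cdot 16 = 80$)
$\left(49 p{\left(1,2 \right)} - 5 j\right)^{2} = \left(49 \cdot 1 - 400\right)^{2} = \left(49 - 400\right)^{2} = \left(-351\right)^{2} = 123201$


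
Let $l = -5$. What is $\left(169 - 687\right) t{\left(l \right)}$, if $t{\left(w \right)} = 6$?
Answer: $-3108$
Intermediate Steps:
$\left(169 - 687\right) t{\left(l \right)} = \left(169 - 687\right) 6 = \left(-518\right) 6 = -3108$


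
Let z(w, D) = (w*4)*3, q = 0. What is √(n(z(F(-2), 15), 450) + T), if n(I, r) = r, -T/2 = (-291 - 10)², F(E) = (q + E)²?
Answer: 4*I*√11297 ≈ 425.15*I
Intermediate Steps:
F(E) = E² (F(E) = (0 + E)² = E²)
z(w, D) = 12*w (z(w, D) = (4*w)*3 = 12*w)
T = -181202 (T = -2*(-291 - 10)² = -2*(-301)² = -2*90601 = -181202)
√(n(z(F(-2), 15), 450) + T) = √(450 - 181202) = √(-180752) = 4*I*√11297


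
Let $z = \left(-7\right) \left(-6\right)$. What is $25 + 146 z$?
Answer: $6157$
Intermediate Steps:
$z = 42$
$25 + 146 z = 25 + 146 \cdot 42 = 25 + 6132 = 6157$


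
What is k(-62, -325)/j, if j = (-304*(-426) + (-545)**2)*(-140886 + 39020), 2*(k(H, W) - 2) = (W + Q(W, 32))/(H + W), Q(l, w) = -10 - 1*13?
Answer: -158/2802447800853 ≈ -5.6379e-11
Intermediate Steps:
Q(l, w) = -23 (Q(l, w) = -10 - 13 = -23)
k(H, W) = 2 + (-23 + W)/(2*(H + W)) (k(H, W) = 2 + ((W - 23)/(H + W))/2 = 2 + ((-23 + W)/(H + W))/2 = 2 + (-23 + W)/(2*(H + W)))
j = -43448803114 (j = (129504 + 297025)*(-101866) = 426529*(-101866) = -43448803114)
k(-62, -325)/j = ((-23 + 4*(-62) + 5*(-325))/(2*(-62 - 325)))/(-43448803114) = ((1/2)*(-23 - 248 - 1625)/(-387))*(-1/43448803114) = ((1/2)*(-1/387)*(-1896))*(-1/43448803114) = (316/129)*(-1/43448803114) = -158/2802447800853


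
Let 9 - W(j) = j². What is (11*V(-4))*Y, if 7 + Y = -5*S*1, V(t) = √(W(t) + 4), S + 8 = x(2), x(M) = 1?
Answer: 308*I*√3 ≈ 533.47*I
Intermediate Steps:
S = -7 (S = -8 + 1 = -7)
W(j) = 9 - j²
V(t) = √(13 - t²) (V(t) = √((9 - t²) + 4) = √(13 - t²))
Y = 28 (Y = -7 - 5*(-7)*1 = -7 + 35*1 = -7 + 35 = 28)
(11*V(-4))*Y = (11*√(13 - 1*(-4)²))*28 = (11*√(13 - 1*16))*28 = (11*√(13 - 16))*28 = (11*√(-3))*28 = (11*(I*√3))*28 = (11*I*√3)*28 = 308*I*√3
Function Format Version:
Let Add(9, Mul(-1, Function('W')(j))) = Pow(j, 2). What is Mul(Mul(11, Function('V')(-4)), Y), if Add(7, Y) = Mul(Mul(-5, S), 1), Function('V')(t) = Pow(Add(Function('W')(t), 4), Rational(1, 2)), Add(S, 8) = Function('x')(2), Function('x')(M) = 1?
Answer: Mul(308, I, Pow(3, Rational(1, 2))) ≈ Mul(533.47, I)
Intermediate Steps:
S = -7 (S = Add(-8, 1) = -7)
Function('W')(j) = Add(9, Mul(-1, Pow(j, 2)))
Function('V')(t) = Pow(Add(13, Mul(-1, Pow(t, 2))), Rational(1, 2)) (Function('V')(t) = Pow(Add(Add(9, Mul(-1, Pow(t, 2))), 4), Rational(1, 2)) = Pow(Add(13, Mul(-1, Pow(t, 2))), Rational(1, 2)))
Y = 28 (Y = Add(-7, Mul(Mul(-5, -7), 1)) = Add(-7, Mul(35, 1)) = Add(-7, 35) = 28)
Mul(Mul(11, Function('V')(-4)), Y) = Mul(Mul(11, Pow(Add(13, Mul(-1, Pow(-4, 2))), Rational(1, 2))), 28) = Mul(Mul(11, Pow(Add(13, Mul(-1, 16)), Rational(1, 2))), 28) = Mul(Mul(11, Pow(Add(13, -16), Rational(1, 2))), 28) = Mul(Mul(11, Pow(-3, Rational(1, 2))), 28) = Mul(Mul(11, Mul(I, Pow(3, Rational(1, 2)))), 28) = Mul(Mul(11, I, Pow(3, Rational(1, 2))), 28) = Mul(308, I, Pow(3, Rational(1, 2)))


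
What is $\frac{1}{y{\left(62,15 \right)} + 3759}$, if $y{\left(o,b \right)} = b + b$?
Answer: $\frac{1}{3789} \approx 0.00026392$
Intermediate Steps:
$y{\left(o,b \right)} = 2 b$
$\frac{1}{y{\left(62,15 \right)} + 3759} = \frac{1}{2 \cdot 15 + 3759} = \frac{1}{30 + 3759} = \frac{1}{3789}$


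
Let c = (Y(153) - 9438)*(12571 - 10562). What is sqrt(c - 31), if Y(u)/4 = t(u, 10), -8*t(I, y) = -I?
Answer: I*sqrt(75229138)/2 ≈ 4336.7*I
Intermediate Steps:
t(I, y) = I/8 (t(I, y) = -(-1)*I/8 = I/8)
Y(u) = u/2 (Y(u) = 4*(u/8) = u/2)
c = -37614507/2 (c = ((1/2)*153 - 9438)*(12571 - 10562) = (153/2 - 9438)*2009 = -18723/2*2009 = -37614507/2 ≈ -1.8807e+7)
sqrt(c - 31) = sqrt(-37614507/2 - 31) = sqrt(-37614569/2) = I*sqrt(75229138)/2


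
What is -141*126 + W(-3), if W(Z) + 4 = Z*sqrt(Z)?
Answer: -17770 - 3*I*sqrt(3) ≈ -17770.0 - 5.1962*I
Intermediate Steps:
W(Z) = -4 + Z**(3/2) (W(Z) = -4 + Z*sqrt(Z) = -4 + Z**(3/2))
-141*126 + W(-3) = -141*126 + (-4 + (-3)**(3/2)) = -17766 + (-4 - 3*I*sqrt(3)) = -17770 - 3*I*sqrt(3)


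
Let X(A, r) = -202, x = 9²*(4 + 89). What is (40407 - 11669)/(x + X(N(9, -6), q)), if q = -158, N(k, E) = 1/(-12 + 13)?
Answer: 28738/7331 ≈ 3.9201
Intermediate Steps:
N(k, E) = 1 (N(k, E) = 1/1 = 1)
x = 7533 (x = 81*93 = 7533)
(40407 - 11669)/(x + X(N(9, -6), q)) = (40407 - 11669)/(7533 - 202) = 28738/7331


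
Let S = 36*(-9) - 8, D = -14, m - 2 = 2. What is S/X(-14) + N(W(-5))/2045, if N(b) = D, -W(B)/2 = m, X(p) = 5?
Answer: -135802/2045 ≈ -66.407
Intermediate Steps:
m = 4 (m = 2 + 2 = 4)
W(B) = -8 (W(B) = -2*4 = -8)
S = -332 (S = -324 - 8 = -332)
N(b) = -14
S/X(-14) + N(W(-5))/2045 = -332/5 - 14/2045 = -135802/2045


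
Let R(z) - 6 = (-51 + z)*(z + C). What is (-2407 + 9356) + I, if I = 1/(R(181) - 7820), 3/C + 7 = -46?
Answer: 5785445595/832558 ≈ 6949.0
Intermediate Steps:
C = -3/53 (C = 3/(-7 - 46) = 3/(-53) = 3*(-1/53) = -3/53 ≈ -0.056604)
R(z) = 6 + (-51 + z)*(-3/53 + z) (R(z) = 6 + (-51 + z)*(z - 3/53) = 6 + (-51 + z)*(-3/53 + z))
I = 53/832558 (I = 1/((471/53 + 181**2 - 2706/53*181) - 7820) = 1/((471/53 + 32761 - 489786/53) - 7820) = 1/(1247018/53 - 7820) = 1/(832558/53) = 53/832558 ≈ 6.3659e-5)
(-2407 + 9356) + I = (-2407 + 9356) + 53/832558 = 6949 + 53/832558 = 5785445595/832558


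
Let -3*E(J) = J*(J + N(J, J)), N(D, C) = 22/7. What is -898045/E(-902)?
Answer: 18858945/5675384 ≈ 3.3229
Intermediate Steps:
N(D, C) = 22/7 (N(D, C) = 22*(⅐) = 22/7)
E(J) = -J*(22/7 + J)/3 (E(J) = -J*(J + 22/7)/3 = -J*(22/7 + J)/3)
-898045/E(-902) = -898045*21/(902*(22 + 7*(-902))) = -898045*21/(902*(22 - 6314)) = -898045/((-1/21*(-902)*(-6292))) = -898045/(-5675384/21) = -898045*(-21/5675384) = 18858945/5675384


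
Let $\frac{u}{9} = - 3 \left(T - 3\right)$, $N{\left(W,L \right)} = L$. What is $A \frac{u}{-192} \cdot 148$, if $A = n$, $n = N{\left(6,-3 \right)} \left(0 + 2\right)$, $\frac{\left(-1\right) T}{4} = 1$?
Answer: $\frac{6993}{8} \approx 874.13$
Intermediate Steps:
$T = -4$ ($T = \left(-4\right) 1 = -4$)
$u = 189$ ($u = 9 \left(- 3 \left(-4 - 3\right)\right) = 9 \left(\left(-3\right) \left(-7\right)\right) = 9 \cdot 21 = 189$)
$n = -6$ ($n = - 3 \left(0 + 2\right) = \left(-3\right) 2 = -6$)
$A = -6$
$A \frac{u}{-192} \cdot 148 = - 6 \frac{189}{-192} \cdot 148 = - 6 \cdot 189 \left(- \frac{1}{192}\right) 148 = \left(-6\right) \left(- \frac{63}{64}\right) 148 = \frac{189}{32} \cdot 148 = \frac{6993}{8}$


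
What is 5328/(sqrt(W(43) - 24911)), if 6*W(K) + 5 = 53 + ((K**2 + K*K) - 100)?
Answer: -2664*I*sqrt(218730)/36455 ≈ -34.177*I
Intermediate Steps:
W(K) = -26/3 + K**2/3 (W(K) = -5/6 + (53 + ((K**2 + K*K) - 100))/6 = -5/6 + (53 + ((K**2 + K**2) - 100))/6 = -5/6 + (53 + (2*K**2 - 100))/6 = -5/6 + (53 + (-100 + 2*K**2))/6 = -5/6 + (-47 + 2*K**2)/6 = -5/6 + (-47/6 + K**2/3) = -26/3 + K**2/3)
5328/(sqrt(W(43) - 24911)) = 5328/(sqrt((-26/3 + (1/3)*43**2) - 24911)) = 5328/(sqrt((-26/3 + (1/3)*1849) - 24911)) = 5328/(sqrt((-26/3 + 1849/3) - 24911)) = 5328/(sqrt(1823/3 - 24911)) = 5328/(sqrt(-72910/3)) = 5328/((I*sqrt(218730)/3)) = 5328*(-I*sqrt(218730)/72910) = -2664*I*sqrt(218730)/36455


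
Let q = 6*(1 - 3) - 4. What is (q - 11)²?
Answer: 729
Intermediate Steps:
q = -16 (q = 6*(-2) - 4 = -12 - 4 = -16)
(q - 11)² = (-16 - 11)² = (-27)² = 729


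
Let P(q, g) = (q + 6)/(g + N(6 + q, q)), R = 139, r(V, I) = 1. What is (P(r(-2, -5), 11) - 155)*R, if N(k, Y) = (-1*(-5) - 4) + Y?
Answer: -279112/13 ≈ -21470.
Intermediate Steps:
N(k, Y) = 1 + Y (N(k, Y) = (5 - 4) + Y = 1 + Y)
P(q, g) = (6 + q)/(1 + g + q) (P(q, g) = (q + 6)/(g + (1 + q)) = (6 + q)/(1 + g + q))
(P(r(-2, -5), 11) - 155)*R = ((6 + 1)/(1 + 11 + 1) - 155)*139 = (7/13 - 155)*139 = -2008/13*139 = -279112/13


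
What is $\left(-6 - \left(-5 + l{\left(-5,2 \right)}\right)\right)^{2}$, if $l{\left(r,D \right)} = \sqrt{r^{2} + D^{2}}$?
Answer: $\left(1 + \sqrt{29}\right)^{2} \approx 40.77$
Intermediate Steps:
$l{\left(r,D \right)} = \sqrt{D^{2} + r^{2}}$
$\left(-6 - \left(-5 + l{\left(-5,2 \right)}\right)\right)^{2} = \left(-6 + \left(\left(5 + 0\right) - \sqrt{2^{2} + \left(-5\right)^{2}}\right)\right)^{2} = \left(-6 + \left(5 - \sqrt{4 + 25}\right)\right)^{2} = \left(-6 + \left(5 - \sqrt{29}\right)\right)^{2} = \left(-1 - \sqrt{29}\right)^{2}$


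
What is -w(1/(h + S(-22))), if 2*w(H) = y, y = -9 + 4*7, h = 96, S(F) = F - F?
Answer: -19/2 ≈ -9.5000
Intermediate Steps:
S(F) = 0
y = 19 (y = -9 + 28 = 19)
w(H) = 19/2 (w(H) = (1/2)*19 = 19/2)
-w(1/(h + S(-22))) = -1*19/2 = -19/2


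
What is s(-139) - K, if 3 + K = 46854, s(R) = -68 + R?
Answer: -47058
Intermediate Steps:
K = 46851 (K = -3 + 46854 = 46851)
s(-139) - K = (-68 - 139) - 1*46851 = -207 - 46851 = -47058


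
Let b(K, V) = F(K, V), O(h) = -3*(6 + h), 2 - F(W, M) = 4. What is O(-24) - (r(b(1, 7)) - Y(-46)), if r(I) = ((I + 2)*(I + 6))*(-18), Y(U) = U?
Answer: 8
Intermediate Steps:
F(W, M) = -2 (F(W, M) = 2 - 1*4 = 2 - 4 = -2)
O(h) = -18 - 3*h
b(K, V) = -2
r(I) = -18*(2 + I)*(6 + I) (r(I) = ((2 + I)*(6 + I))*(-18) = -18*(2 + I)*(6 + I))
O(-24) - (r(b(1, 7)) - Y(-46)) = (-18 - 3*(-24)) - ((-216 - 144*(-2) - 18*(-2)²) - 1*(-46)) = (-18 + 72) - ((-216 + 288 - 18*4) + 46) = 54 - ((-216 + 288 - 72) + 46) = 54 - (0 + 46) = 54 - 1*46 = 54 - 46 = 8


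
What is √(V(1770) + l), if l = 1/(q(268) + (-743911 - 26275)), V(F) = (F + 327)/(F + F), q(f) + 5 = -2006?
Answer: √122957340883274145/455596230 ≈ 0.76966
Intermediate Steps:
q(f) = -2011 (q(f) = -5 - 2006 = -2011)
V(F) = (327 + F)/(2*F) (V(F) = (327 + F)/((2*F)) = (327 + F)*(1/(2*F)) = (327 + F)/(2*F))
l = -1/772197 (l = 1/(-2011 + (-743911 - 26275)) = 1/(-2011 - 770186) = 1/(-772197) = -1/772197 ≈ -1.2950e-6)
√(V(1770) + l) = √((½)*(327 + 1770)/1770 - 1/772197) = √((½)*(1/1770)*2097 - 1/772197) = √(699/1180 - 1/772197) = √(539764523/911192460) = √122957340883274145/455596230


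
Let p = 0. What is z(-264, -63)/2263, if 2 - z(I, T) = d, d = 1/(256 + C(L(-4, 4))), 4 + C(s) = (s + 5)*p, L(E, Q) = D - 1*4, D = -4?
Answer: 503/570276 ≈ 0.00088203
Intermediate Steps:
L(E, Q) = -8 (L(E, Q) = -4 - 1*4 = -4 - 4 = -8)
C(s) = -4 (C(s) = -4 + (s + 5)*0 = -4 + (5 + s)*0 = -4 + 0 = -4)
d = 1/252 (d = 1/(256 - 4) = 1/252 ≈ 0.0039683)
z(I, T) = 503/252 (z(I, T) = 2 - 1*1/252 = 2 - 1/252 = 503/252)
z(-264, -63)/2263 = (503/252)/2263 = (503/252)*(1/2263) = 503/570276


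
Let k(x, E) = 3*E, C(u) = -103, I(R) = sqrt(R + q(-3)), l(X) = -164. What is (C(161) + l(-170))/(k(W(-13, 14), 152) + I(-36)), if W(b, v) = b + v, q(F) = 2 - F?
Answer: -121752/207967 + 267*I*sqrt(31)/207967 ≈ -0.58544 + 0.0071482*I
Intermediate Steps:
I(R) = sqrt(5 + R) (I(R) = sqrt(R + (2 - 1*(-3))) = sqrt(R + (2 + 3)) = sqrt(R + 5) = sqrt(5 + R))
(C(161) + l(-170))/(k(W(-13, 14), 152) + I(-36)) = (-103 - 164)/(3*152 + sqrt(5 - 36)) = -267/(456 + sqrt(-31)) = -267/(456 + I*sqrt(31))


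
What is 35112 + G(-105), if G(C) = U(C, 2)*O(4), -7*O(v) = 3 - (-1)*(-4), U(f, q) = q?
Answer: 245786/7 ≈ 35112.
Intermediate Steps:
O(v) = 1/7 (O(v) = -(3 - (-1)*(-4))/7 = -(3 - 1*4)/7 = -(3 - 4)/7 = -1/7*(-1) = 1/7)
G(C) = 2/7 (G(C) = 2*(1/7) = 2/7)
35112 + G(-105) = 35112 + 2/7 = 245786/7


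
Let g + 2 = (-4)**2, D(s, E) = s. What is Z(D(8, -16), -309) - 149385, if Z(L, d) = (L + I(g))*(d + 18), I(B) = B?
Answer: -155787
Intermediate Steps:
g = 14 (g = -2 + (-4)**2 = -2 + 16 = 14)
Z(L, d) = (14 + L)*(18 + d) (Z(L, d) = (L + 14)*(d + 18) = (14 + L)*(18 + d))
Z(D(8, -16), -309) - 149385 = (252 + 14*(-309) + 18*8 + 8*(-309)) - 149385 = (252 - 4326 + 144 - 2472) - 149385 = -6402 - 149385 = -155787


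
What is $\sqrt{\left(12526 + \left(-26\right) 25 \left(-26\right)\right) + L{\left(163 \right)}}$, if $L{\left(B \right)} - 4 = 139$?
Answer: $\sqrt{29569} \approx 171.96$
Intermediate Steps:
$L{\left(B \right)} = 143$ ($L{\left(B \right)} = 4 + 139 = 143$)
$\sqrt{\left(12526 + \left(-26\right) 25 \left(-26\right)\right) + L{\left(163 \right)}} = \sqrt{\left(12526 + \left(-26\right) 25 \left(-26\right)\right) + 143} = \sqrt{\left(12526 - -16900\right) + 143} = \sqrt{\left(12526 + 16900\right) + 143} = \sqrt{29426 + 143} = \sqrt{29569}$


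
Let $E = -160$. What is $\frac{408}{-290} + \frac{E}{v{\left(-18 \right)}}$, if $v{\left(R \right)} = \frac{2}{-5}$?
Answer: $\frac{57796}{145} \approx 398.59$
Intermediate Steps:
$v{\left(R \right)} = - \frac{2}{5}$ ($v{\left(R \right)} = 2 \left(- \frac{1}{5}\right) = - \frac{2}{5}$)
$\frac{408}{-290} + \frac{E}{v{\left(-18 \right)}} = \frac{408}{-290} - \frac{160}{- \frac{2}{5}} = 408 \left(- \frac{1}{290}\right) - -400 = - \frac{204}{145} + 400 = \frac{57796}{145}$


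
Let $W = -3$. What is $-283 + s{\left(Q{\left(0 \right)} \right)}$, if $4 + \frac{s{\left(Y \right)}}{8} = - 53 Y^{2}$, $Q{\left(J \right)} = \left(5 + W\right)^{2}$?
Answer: $-7099$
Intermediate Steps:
$Q{\left(J \right)} = 4$ ($Q{\left(J \right)} = \left(5 - 3\right)^{2} = 2^{2} = 4$)
$s{\left(Y \right)} = -32 - 424 Y^{2}$ ($s{\left(Y \right)} = -32 + 8 \left(- 53 Y^{2}\right) = -32 - 424 Y^{2}$)
$-283 + s{\left(Q{\left(0 \right)} \right)} = -283 - \left(32 + 424 \cdot 4^{2}\right) = -283 - 6816 = -7099$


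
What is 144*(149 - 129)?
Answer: 2880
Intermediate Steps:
144*(149 - 129) = 144*20 = 2880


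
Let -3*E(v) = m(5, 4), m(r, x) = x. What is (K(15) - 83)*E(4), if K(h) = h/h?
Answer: 328/3 ≈ 109.33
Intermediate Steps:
E(v) = -4/3 (E(v) = -⅓*4 = -4/3)
K(h) = 1
(K(15) - 83)*E(4) = (1 - 83)*(-4/3) = -82*(-4/3) = 328/3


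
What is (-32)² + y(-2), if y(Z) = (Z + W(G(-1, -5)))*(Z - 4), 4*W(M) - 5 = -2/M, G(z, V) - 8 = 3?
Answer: 22633/22 ≈ 1028.8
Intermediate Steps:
G(z, V) = 11 (G(z, V) = 8 + 3 = 11)
W(M) = 5/4 - 1/(2*M) (W(M) = 5/4 + (-2/M)/4 = 5/4 - 1/(2*M))
y(Z) = (-4 + Z)*(53/44 + Z) (y(Z) = (Z + (¼)*(-2 + 5*11)/11)*(Z - 4) = (Z + (¼)*(1/11)*(-2 + 55))*(-4 + Z) = (Z + (¼)*(1/11)*53)*(-4 + Z) = (Z + 53/44)*(-4 + Z) = (53/44 + Z)*(-4 + Z) = (-4 + Z)*(53/44 + Z))
(-32)² + y(-2) = (-32)² + (-53/11 + (-2)² - 123/44*(-2)) = 1024 + (-53/11 + 4 + 123/22) = 1024 + 105/22 = 22633/22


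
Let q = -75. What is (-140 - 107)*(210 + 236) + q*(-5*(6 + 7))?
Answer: -105287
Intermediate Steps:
(-140 - 107)*(210 + 236) + q*(-5*(6 + 7)) = (-140 - 107)*(210 + 236) - (-375)*(6 + 7) = -247*446 - (-375)*13 = -110162 - 75*(-65) = -110162 + 4875 = -105287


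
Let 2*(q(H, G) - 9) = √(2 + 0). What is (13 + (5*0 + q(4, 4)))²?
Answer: (44 + √2)²/4 ≈ 515.61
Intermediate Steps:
q(H, G) = 9 + √2/2 (q(H, G) = 9 + √(2 + 0)/2 = 9 + √2/2)
(13 + (5*0 + q(4, 4)))² = (13 + (5*0 + (9 + √2/2)))² = (13 + (0 + (9 + √2/2)))² = (13 + (9 + √2/2))² = (22 + √2/2)²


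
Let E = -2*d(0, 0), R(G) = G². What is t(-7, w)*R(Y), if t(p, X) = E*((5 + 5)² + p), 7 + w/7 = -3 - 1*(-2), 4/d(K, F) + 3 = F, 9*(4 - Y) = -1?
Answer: 339512/81 ≈ 4191.5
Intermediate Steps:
Y = 37/9 (Y = 4 - ⅑*(-1) = 4 + ⅑ = 37/9 ≈ 4.1111)
d(K, F) = 4/(-3 + F)
w = -56 (w = -49 + 7*(-3 - 1*(-2)) = -49 + 7*(-3 + 2) = -49 + 7*(-1) = -49 - 7 = -56)
E = 8/3 (E = -8/(-3 + 0) = -8/(-3) = -8*(-1)/3 = -2*(-4/3) = 8/3 ≈ 2.6667)
t(p, X) = 800/3 + 8*p/3 (t(p, X) = 8*((5 + 5)² + p)/3 = 8*(10² + p)/3 = 8*(100 + p)/3 = 800/3 + 8*p/3)
t(-7, w)*R(Y) = (800/3 + (8/3)*(-7))*(37/9)² = (800/3 - 56/3)*(1369/81) = 248*(1369/81) = 339512/81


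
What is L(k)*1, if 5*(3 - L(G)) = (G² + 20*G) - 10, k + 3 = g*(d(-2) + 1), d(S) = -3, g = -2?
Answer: ⅘ ≈ 0.80000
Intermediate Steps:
k = 1 (k = -3 - 2*(-3 + 1) = -3 - 2*(-2) = -3 + 4 = 1)
L(G) = 5 - 4*G - G²/5 (L(G) = 3 - ((G² + 20*G) - 10)/5 = 3 - (-10 + G² + 20*G)/5 = 3 + (2 - 4*G - G²/5) = 5 - 4*G - G²/5)
L(k)*1 = (5 - 4*1 - ⅕*1²)*1 = (5 - 4 - ⅕*1)*1 = (5 - 4 - ⅕)*1 = (⅘)*1 = ⅘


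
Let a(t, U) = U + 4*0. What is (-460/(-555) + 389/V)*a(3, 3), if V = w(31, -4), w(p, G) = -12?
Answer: -14025/148 ≈ -94.764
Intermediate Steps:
V = -12
a(t, U) = U (a(t, U) = U + 0 = U)
(-460/(-555) + 389/V)*a(3, 3) = (-460/(-555) + 389/(-12))*3 = (-460*(-1/555) + 389*(-1/12))*3 = (92/111 - 389/12)*3 = -4675/148*3 = -14025/148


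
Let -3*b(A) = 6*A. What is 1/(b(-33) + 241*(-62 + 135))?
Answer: 1/17659 ≈ 5.6628e-5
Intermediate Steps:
b(A) = -2*A
1/(b(-33) + 241*(-62 + 135)) = 1/(-2*(-33) + 241*(-62 + 135)) = 1/(66 + 241*73) = 1/(66 + 17593) = 1/17659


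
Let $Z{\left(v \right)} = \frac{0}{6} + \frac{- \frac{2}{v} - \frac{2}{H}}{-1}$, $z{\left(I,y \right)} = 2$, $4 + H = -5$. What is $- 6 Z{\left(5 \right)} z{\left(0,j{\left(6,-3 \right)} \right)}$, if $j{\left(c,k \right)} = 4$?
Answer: $- \frac{32}{15} \approx -2.1333$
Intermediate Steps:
$H = -9$ ($H = -4 - 5 = -9$)
$Z{\left(v \right)} = - \frac{2}{9} + \frac{2}{v}$ ($Z{\left(v \right)} = \frac{0}{6} + \frac{- \frac{2}{v} - \frac{2}{-9}}{-1} = 0 \cdot \frac{1}{6} + \left(- \frac{2}{v} - - \frac{2}{9}\right) \left(-1\right) = 0 + \left(- \frac{2}{v} + \frac{2}{9}\right) \left(-1\right) = 0 + \left(\frac{2}{9} - \frac{2}{v}\right) \left(-1\right) = 0 - \left(\frac{2}{9} - \frac{2}{v}\right) = - \frac{2}{9} + \frac{2}{v}$)
$- 6 Z{\left(5 \right)} z{\left(0,j{\left(6,-3 \right)} \right)} = - 6 \left(- \frac{2}{9} + \frac{2}{5}\right) 2 = \left(-6\right) \frac{8}{45} \cdot 2 = \left(- \frac{16}{15}\right) 2 = - \frac{32}{15}$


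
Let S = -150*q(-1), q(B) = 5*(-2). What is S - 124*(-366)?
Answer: 46884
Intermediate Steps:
q(B) = -10
S = 1500 (S = -150*(-10) = 1500)
S - 124*(-366) = 1500 - 124*(-366) = 1500 + 45384 = 46884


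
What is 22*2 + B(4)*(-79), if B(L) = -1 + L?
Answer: -193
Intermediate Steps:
22*2 + B(4)*(-79) = 22*2 + (-1 + 4)*(-79) = 44 + 3*(-79) = 44 - 237 = -193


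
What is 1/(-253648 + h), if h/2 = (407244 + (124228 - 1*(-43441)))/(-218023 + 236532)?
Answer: -18509/4693621006 ≈ -3.9434e-6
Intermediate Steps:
h = 1149826/18509 (h = 2*((407244 + (124228 - 1*(-43441)))/(-218023 + 236532)) = 2*((407244 + (124228 + 43441))/18509) = 2*((407244 + 167669)*(1/18509)) = 2*(574913*(1/18509)) = 2*(574913/18509) = 1149826/18509 ≈ 62.123)
1/(-253648 + h) = 1/(-253648 + 1149826/18509) = 1/(-4693621006/18509) = -18509/4693621006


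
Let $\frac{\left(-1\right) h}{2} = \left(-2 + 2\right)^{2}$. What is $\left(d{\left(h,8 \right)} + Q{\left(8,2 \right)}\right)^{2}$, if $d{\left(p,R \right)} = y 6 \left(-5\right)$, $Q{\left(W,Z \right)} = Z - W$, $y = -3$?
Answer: $7056$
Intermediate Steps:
$h = 0$ ($h = - 2 \left(-2 + 2\right)^{2} = - 2 \cdot 0^{2} = \left(-2\right) 0 = 0$)
$d{\left(p,R \right)} = 90$ ($d{\left(p,R \right)} = \left(-3\right) 6 \left(-5\right) = \left(-18\right) \left(-5\right) = 90$)
$\left(d{\left(h,8 \right)} + Q{\left(8,2 \right)}\right)^{2} = \left(90 + \left(2 - 8\right)\right)^{2} = \left(90 - 6\right)^{2} = 84^{2} = 7056$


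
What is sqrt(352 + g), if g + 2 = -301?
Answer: 7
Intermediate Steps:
g = -303 (g = -2 - 301 = -303)
sqrt(352 + g) = sqrt(352 - 303) = sqrt(49) = 7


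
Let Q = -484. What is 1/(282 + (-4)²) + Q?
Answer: -144231/298 ≈ -484.00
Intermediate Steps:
1/(282 + (-4)²) + Q = 1/(282 + (-4)²) - 484 = 1/(282 + 16) - 484 = 1/298 - 484 = -144231/298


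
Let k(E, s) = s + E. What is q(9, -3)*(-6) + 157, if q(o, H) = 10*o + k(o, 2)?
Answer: -449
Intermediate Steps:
k(E, s) = E + s
q(o, H) = 2 + 11*o (q(o, H) = 10*o + (o + 2) = 10*o + (2 + o) = 2 + 11*o)
q(9, -3)*(-6) + 157 = (2 + 11*9)*(-6) + 157 = (2 + 99)*(-6) + 157 = 101*(-6) + 157 = -606 + 157 = -449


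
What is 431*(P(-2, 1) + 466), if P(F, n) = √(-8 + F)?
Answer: 200846 + 431*I*√10 ≈ 2.0085e+5 + 1362.9*I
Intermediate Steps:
431*(P(-2, 1) + 466) = 431*(√(-8 - 2) + 466) = 431*(√(-10) + 466) = 431*(I*√10 + 466) = 431*(466 + I*√10) = 200846 + 431*I*√10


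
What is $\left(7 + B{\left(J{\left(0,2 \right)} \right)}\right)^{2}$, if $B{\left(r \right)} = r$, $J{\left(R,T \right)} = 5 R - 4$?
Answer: $9$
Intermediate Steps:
$J{\left(R,T \right)} = -4 + 5 R$
$\left(7 + B{\left(J{\left(0,2 \right)} \right)}\right)^{2} = \left(7 + \left(-4 + 5 \cdot 0\right)\right)^{2} = \left(7 + \left(-4 + 0\right)\right)^{2} = \left(7 - 4\right)^{2} = 3^{2} = 9$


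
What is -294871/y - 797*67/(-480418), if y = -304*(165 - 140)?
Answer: 71033584239/1825588400 ≈ 38.910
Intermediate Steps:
y = -7600 (y = -304*25 = -7600)
-294871/y - 797*67/(-480418) = -294871/(-7600) - 797*67/(-480418) = -294871*(-1/7600) - 53399*(-1/480418) = 294871/7600 + 53399/480418 = 71033584239/1825588400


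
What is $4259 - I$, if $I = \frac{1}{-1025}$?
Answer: $\frac{4365476}{1025} \approx 4259.0$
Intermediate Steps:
$I = - \frac{1}{1025} \approx -0.00097561$
$4259 - I = 4259 - - \frac{1}{1025} = 4259 + \frac{1}{1025} = \frac{4365476}{1025}$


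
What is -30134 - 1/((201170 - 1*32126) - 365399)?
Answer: -5916961569/196355 ≈ -30134.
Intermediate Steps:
-30134 - 1/((201170 - 1*32126) - 365399) = -30134 - 1/((201170 - 32126) - 365399) = -30134 - 1/(169044 - 365399) = -30134 - 1/(-196355) = -30134 - 1*(-1/196355) = -30134 + 1/196355 = -5916961569/196355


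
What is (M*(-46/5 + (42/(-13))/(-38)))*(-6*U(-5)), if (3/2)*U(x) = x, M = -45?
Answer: 2026260/247 ≈ 8203.5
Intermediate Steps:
U(x) = 2*x/3
(M*(-46/5 + (42/(-13))/(-38)))*(-6*U(-5)) = (-45*(-46/5 + (42/(-13))/(-38)))*(-4*(-5)) = (-45*(-46*⅕ + (42*(-1/13))*(-1/38)))*(-6*(-10/3)) = -45*(-46/5 - 42/13*(-1/38))*20 = -45*(-46/5 + 21/247)*20 = -45*(-11257/1235)*20 = (101313/247)*20 = 2026260/247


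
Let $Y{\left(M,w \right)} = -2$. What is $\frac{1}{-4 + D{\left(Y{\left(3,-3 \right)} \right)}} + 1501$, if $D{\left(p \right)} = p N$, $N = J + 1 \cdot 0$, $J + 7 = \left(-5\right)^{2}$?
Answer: $\frac{60039}{40} \approx 1501.0$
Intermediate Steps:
$J = 18$ ($J = -7 + \left(-5\right)^{2} = -7 + 25 = 18$)
$N = 18$ ($N = 18 + 1 \cdot 0 = 18 + 0 = 18$)
$D{\left(p \right)} = 18 p$ ($D{\left(p \right)} = p 18 = 18 p$)
$\frac{1}{-4 + D{\left(Y{\left(3,-3 \right)} \right)}} + 1501 = \frac{1}{-4 + 18 \left(-2\right)} + 1501 = \frac{1}{-4 - 36} + 1501 = \frac{1}{-40} + 1501 = - \frac{1}{40} + 1501 = \frac{60039}{40}$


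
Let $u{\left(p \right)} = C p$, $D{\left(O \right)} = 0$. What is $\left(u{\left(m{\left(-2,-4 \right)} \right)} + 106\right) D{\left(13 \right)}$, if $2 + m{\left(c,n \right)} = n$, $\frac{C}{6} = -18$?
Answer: $0$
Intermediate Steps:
$C = -108$ ($C = 6 \left(-18\right) = -108$)
$m{\left(c,n \right)} = -2 + n$
$u{\left(p \right)} = - 108 p$
$\left(u{\left(m{\left(-2,-4 \right)} \right)} + 106\right) D{\left(13 \right)} = \left(- 108 \left(-2 - 4\right) + 106\right) 0 = \left(\left(-108\right) \left(-6\right) + 106\right) 0 = \left(648 + 106\right) 0 = 754 \cdot 0 = 0$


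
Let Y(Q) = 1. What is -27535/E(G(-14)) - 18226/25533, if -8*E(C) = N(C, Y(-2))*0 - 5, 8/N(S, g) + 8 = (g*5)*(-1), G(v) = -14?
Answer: -1124900074/25533 ≈ -44057.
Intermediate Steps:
N(S, g) = 8/(-8 - 5*g) (N(S, g) = 8/(-8 + (g*5)*(-1)) = 8/(-8 + (5*g)*(-1)) = 8/(-8 - 5*g))
E(C) = 5/8 (E(C) = -(-8/(8 + 5*1)*0 - 5)/8 = -(-8/(8 + 5)*0 - 5)/8 = -(-8/13*0 - 5)/8 = -(0 - 5)/8 = -⅛*(-5) = 5/8)
-27535/E(G(-14)) - 18226/25533 = -27535/5/8 - 18226/25533 = -27535*8/5 - 18226*1/25533 = -44056 - 18226/25533 = -1124900074/25533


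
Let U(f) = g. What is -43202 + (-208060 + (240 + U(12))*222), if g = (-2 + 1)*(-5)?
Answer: -196872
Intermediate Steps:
g = 5 (g = -1*(-5) = 5)
U(f) = 5
-43202 + (-208060 + (240 + U(12))*222) = -43202 + (-208060 + (240 + 5)*222) = -43202 + (-208060 + 245*222) = -43202 + (-208060 + 54390) = -43202 - 153670 = -196872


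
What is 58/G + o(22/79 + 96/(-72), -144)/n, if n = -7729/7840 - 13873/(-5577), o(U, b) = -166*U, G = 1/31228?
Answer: 9395632517464152/5187115273 ≈ 1.8113e+6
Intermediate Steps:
G = 1/31228 ≈ 3.2023e-5
n = 65659687/43723680 (n = -7729*1/7840 - 13873*(-1/5577) = -7729/7840 + 13873/5577 = 65659687/43723680 ≈ 1.5017)
58/G + o(22/79 + 96/(-72), -144)/n = 58/(1/31228) + (-166*(22/79 + 96/(-72)))/(65659687/43723680) = 58*31228 - 166*(22*(1/79) + 96*(-1/72))*(43723680/65659687) = 1811224 - 166*(22/79 - 4/3)*(43723680/65659687) = 1811224 - 166*(-250/237)*(43723680/65659687) = 1811224 + (41500/237)*(43723680/65659687) = 1811224 + 604844240000/5187115273 = 9395632517464152/5187115273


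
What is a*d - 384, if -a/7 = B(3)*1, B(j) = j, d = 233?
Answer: -5277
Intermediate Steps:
a = -21 ≈ -21.000
a*d - 384 = -21*233 - 384 = -4893 - 384 = -5277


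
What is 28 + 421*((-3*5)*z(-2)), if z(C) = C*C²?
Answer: 50548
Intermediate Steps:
z(C) = C³
28 + 421*((-3*5)*z(-2)) = 28 + 421*(-3*5*(-2)³) = 28 + 421*(-15*(-8)) = 28 + 421*120 = 28 + 50520 = 50548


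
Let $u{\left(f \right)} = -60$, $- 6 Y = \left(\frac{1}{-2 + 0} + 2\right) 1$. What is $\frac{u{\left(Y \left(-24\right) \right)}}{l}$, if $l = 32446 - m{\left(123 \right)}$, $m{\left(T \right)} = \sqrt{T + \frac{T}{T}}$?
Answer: $- \frac{81115}{43864283} - \frac{5 \sqrt{31}}{43864283} \approx -0.0018499$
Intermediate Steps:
$Y = - \frac{1}{4}$ ($Y = - \frac{\left(\frac{1}{-2 + 0} + 2\right) 1}{6} = - \frac{\left(\frac{1}{-2} + 2\right) 1}{6} = - \frac{\left(- \frac{1}{2} + 2\right) 1}{6} = - \frac{\frac{3}{2} \cdot 1}{6} = \left(- \frac{1}{6}\right) \frac{3}{2} = - \frac{1}{4} \approx -0.25$)
$m{\left(T \right)} = \sqrt{1 + T}$ ($m{\left(T \right)} = \sqrt{T + 1} = \sqrt{1 + T}$)
$l = 32446 - 2 \sqrt{31}$ ($l = 32446 - \sqrt{1 + 123} = 32446 - \sqrt{124} = 32446 - 2 \sqrt{31} \approx 32435.0$)
$\frac{u{\left(Y \left(-24\right) \right)}}{l} = - \frac{60}{32446 - 2 \sqrt{31}}$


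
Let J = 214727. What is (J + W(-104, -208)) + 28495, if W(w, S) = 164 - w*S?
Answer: 221754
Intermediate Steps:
W(w, S) = 164 - S*w
(J + W(-104, -208)) + 28495 = (214727 + (164 - 1*(-208)*(-104))) + 28495 = (214727 + (164 - 21632)) + 28495 = (214727 - 21468) + 28495 = 193259 + 28495 = 221754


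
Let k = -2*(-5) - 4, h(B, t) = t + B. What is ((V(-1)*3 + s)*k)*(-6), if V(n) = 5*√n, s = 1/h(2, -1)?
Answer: -36 - 540*I ≈ -36.0 - 540.0*I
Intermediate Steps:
h(B, t) = B + t
s = 1 (s = 1/(2 - 1) = 1/1 = 1)
k = 6 (k = 10 - 4 = 6)
((V(-1)*3 + s)*k)*(-6) = (((5*√(-1))*3 + 1)*6)*(-6) = (((5*I)*3 + 1)*6)*(-6) = ((15*I + 1)*6)*(-6) = ((1 + 15*I)*6)*(-6) = (6 + 90*I)*(-6) = -36 - 540*I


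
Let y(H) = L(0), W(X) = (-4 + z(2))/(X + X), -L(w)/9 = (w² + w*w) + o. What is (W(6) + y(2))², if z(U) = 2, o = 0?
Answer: 1/36 ≈ 0.027778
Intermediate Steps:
L(w) = -18*w² (L(w) = -9*((w² + w*w) + 0) = -9*((w² + w²) + 0) = -9*(2*w² + 0) = -18*w²)
W(X) = -1/X (W(X) = (-4 + 2)/(X + X) = -2*1/(2*X) = -1/X)
y(H) = 0 (y(H) = -18*0² = -18*0 = 0)
(W(6) + y(2))² = (-1/6 + 0)² = (-1*⅙ + 0)² = (-⅙ + 0)² = (-⅙)² = 1/36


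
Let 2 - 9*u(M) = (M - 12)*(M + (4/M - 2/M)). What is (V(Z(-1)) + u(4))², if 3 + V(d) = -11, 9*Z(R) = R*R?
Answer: 7744/81 ≈ 95.605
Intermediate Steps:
u(M) = 2/9 - (-12 + M)*(M + 2/M)/9 (u(M) = 2/9 - (M - 12)*(M + (4/M - 2/M))/9 = 2/9 - (-12 + M)*(M + 2/M)/9)
Z(R) = R²/9 (Z(R) = (R*R)/9 = R²/9)
V(d) = -14 (V(d) = -3 - 11 = -14)
(V(Z(-1)) + u(4))² = (-14 + (⅑)*(24 + 4²*(12 - 1*4))/4)² = (-14 + (⅑)*(¼)*(24 + 16*(12 - 4)))² = (-14 + (⅑)*(¼)*(24 + 16*8))² = (-14 + (⅑)*(¼)*(24 + 128))² = (-14 + (⅑)*(¼)*152)² = (-14 + 38/9)² = (-88/9)² = 7744/81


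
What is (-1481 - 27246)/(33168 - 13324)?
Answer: -28727/19844 ≈ -1.4476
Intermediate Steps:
(-1481 - 27246)/(33168 - 13324) = -28727/19844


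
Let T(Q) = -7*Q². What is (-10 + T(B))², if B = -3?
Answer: 5329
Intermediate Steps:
(-10 + T(B))² = (-10 - 7*(-3)²)² = (-10 - 7*9)² = (-10 - 63)² = (-73)² = 5329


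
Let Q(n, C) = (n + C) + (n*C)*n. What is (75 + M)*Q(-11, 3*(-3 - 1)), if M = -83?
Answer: 11800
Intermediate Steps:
Q(n, C) = C + n + C*n**2 (Q(n, C) = (C + n) + (C*n)*n = (C + n) + C*n**2 = C + n + C*n**2)
(75 + M)*Q(-11, 3*(-3 - 1)) = (75 - 83)*(3*(-3 - 1) - 11 + (3*(-3 - 1))*(-11)**2) = -8*(3*(-4) - 11 + (3*(-4))*121) = -8*(-12 - 11 - 12*121) = -8*(-12 - 11 - 1452) = -8*(-1475) = 11800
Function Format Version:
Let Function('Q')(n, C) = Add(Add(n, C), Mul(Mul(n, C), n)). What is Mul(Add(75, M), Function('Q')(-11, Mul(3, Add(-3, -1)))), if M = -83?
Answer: 11800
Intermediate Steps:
Function('Q')(n, C) = Add(C, n, Mul(C, Pow(n, 2))) (Function('Q')(n, C) = Add(Add(C, n), Mul(Mul(C, n), n)) = Add(Add(C, n), Mul(C, Pow(n, 2))) = Add(C, n, Mul(C, Pow(n, 2))))
Mul(Add(75, M), Function('Q')(-11, Mul(3, Add(-3, -1)))) = Mul(Add(75, -83), Add(Mul(3, Add(-3, -1)), -11, Mul(Mul(3, Add(-3, -1)), Pow(-11, 2)))) = Mul(-8, Add(Mul(3, -4), -11, Mul(Mul(3, -4), 121))) = Mul(-8, Add(-12, -11, Mul(-12, 121))) = Mul(-8, Add(-12, -11, -1452)) = Mul(-8, -1475) = 11800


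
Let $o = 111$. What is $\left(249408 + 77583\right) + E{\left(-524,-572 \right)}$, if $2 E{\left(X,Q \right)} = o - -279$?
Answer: $327186$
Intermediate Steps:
$E{\left(X,Q \right)} = 195$ ($E{\left(X,Q \right)} = \frac{111 - -279}{2} = \frac{111 + 279}{2} = \frac{1}{2} \cdot 390 = 195$)
$\left(249408 + 77583\right) + E{\left(-524,-572 \right)} = \left(249408 + 77583\right) + 195 = 326991 + 195 = 327186$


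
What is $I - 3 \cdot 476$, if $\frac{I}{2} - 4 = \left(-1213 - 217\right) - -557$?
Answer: $-3166$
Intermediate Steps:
$I = -1738$ ($I = 8 + 2 \left(\left(-1213 - 217\right) - -557\right) = 8 + 2 \left(-1430 + 557\right) = 8 + 2 \left(-873\right) = 8 - 1746 = -1738$)
$I - 3 \cdot 476 = -1738 - 3 \cdot 476 = -1738 - 1428 = -3166$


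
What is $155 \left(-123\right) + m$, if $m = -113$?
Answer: $-19178$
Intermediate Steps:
$155 \left(-123\right) + m = 155 \left(-123\right) - 113 = -19065 - 113 = -19178$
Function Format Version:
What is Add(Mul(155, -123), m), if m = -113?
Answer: -19178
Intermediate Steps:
Add(Mul(155, -123), m) = Add(Mul(155, -123), -113) = Add(-19065, -113) = -19178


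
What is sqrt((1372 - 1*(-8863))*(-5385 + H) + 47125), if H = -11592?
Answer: I*sqrt(173712470) ≈ 13180.0*I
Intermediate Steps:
sqrt((1372 - 1*(-8863))*(-5385 + H) + 47125) = sqrt((1372 - 1*(-8863))*(-5385 - 11592) + 47125) = sqrt((1372 + 8863)*(-16977) + 47125) = sqrt(10235*(-16977) + 47125) = sqrt(-173759595 + 47125) = sqrt(-173712470) = I*sqrt(173712470)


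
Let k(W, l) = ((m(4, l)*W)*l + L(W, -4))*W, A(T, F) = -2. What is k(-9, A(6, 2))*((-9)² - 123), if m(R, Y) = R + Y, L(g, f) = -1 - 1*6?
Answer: 10962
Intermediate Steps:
L(g, f) = -7 (L(g, f) = -1 - 6 = -7)
k(W, l) = W*(-7 + W*l*(4 + l)) (k(W, l) = (((4 + l)*W)*l - 7)*W = ((W*(4 + l))*l - 7)*W = (W*l*(4 + l) - 7)*W = (-7 + W*l*(4 + l))*W = W*(-7 + W*l*(4 + l)))
k(-9, A(6, 2))*((-9)² - 123) = (-9*(-7 - 9*(-2)*(4 - 2)))*((-9)² - 123) = (-9*(-7 - 9*(-2)*2))*(81 - 123) = -9*(-7 + 36)*(-42) = -9*29*(-42) = -261*(-42) = 10962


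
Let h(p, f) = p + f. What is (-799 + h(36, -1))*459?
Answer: -350676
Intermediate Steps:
h(p, f) = f + p
(-799 + h(36, -1))*459 = (-799 + (-1 + 36))*459 = (-799 + 35)*459 = -764*459 = -350676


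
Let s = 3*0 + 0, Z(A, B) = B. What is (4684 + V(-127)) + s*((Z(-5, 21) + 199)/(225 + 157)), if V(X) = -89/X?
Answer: 594957/127 ≈ 4684.7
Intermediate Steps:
s = 0 (s = 0 + 0 = 0)
(4684 + V(-127)) + s*((Z(-5, 21) + 199)/(225 + 157)) = (4684 - 89/(-127)) + 0*((21 + 199)/(225 + 157)) = (4684 - 89*(-1/127)) + 0*(220/382) = (4684 + 89/127) + 0*(220*(1/382)) = 594957/127 + 0*(110/191) = 594957/127 + 0 = 594957/127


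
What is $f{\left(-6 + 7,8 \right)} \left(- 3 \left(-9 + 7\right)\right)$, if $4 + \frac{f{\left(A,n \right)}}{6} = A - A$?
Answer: $-144$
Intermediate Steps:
$f{\left(A,n \right)} = -24$ ($f{\left(A,n \right)} = -24 + 6 \left(A - A\right) = -24 + 6 \cdot 0 = -24 + 0 = -24$)
$f{\left(-6 + 7,8 \right)} \left(- 3 \left(-9 + 7\right)\right) = - 24 \left(- 3 \left(-9 + 7\right)\right) = - 24 \left(\left(-3\right) \left(-2\right)\right) = \left(-24\right) 6 = -144$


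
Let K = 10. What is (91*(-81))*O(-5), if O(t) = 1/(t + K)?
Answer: -7371/5 ≈ -1474.2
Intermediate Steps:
O(t) = 1/(10 + t) (O(t) = 1/(t + 10) = 1/(10 + t))
(91*(-81))*O(-5) = (91*(-81))/(10 - 5) = -7371/5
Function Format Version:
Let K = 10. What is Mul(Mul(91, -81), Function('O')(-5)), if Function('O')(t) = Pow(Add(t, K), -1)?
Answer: Rational(-7371, 5) ≈ -1474.2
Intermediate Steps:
Function('O')(t) = Pow(Add(10, t), -1) (Function('O')(t) = Pow(Add(t, 10), -1) = Pow(Add(10, t), -1))
Mul(Mul(91, -81), Function('O')(-5)) = Mul(Mul(91, -81), Pow(Add(10, -5), -1)) = Mul(-7371, Pow(5, -1)) = Mul(-7371, Rational(1, 5)) = Rational(-7371, 5)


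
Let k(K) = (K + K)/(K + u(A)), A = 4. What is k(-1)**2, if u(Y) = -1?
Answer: 1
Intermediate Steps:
k(K) = 2*K/(-1 + K) (k(K) = (K + K)/(K - 1) = (2*K)/(-1 + K) = 2*K/(-1 + K))
k(-1)**2 = (2*(-1)/(-1 - 1))**2 = (2*(-1)/(-2))**2 = (2*(-1)*(-1/2))**2 = 1**2 = 1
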